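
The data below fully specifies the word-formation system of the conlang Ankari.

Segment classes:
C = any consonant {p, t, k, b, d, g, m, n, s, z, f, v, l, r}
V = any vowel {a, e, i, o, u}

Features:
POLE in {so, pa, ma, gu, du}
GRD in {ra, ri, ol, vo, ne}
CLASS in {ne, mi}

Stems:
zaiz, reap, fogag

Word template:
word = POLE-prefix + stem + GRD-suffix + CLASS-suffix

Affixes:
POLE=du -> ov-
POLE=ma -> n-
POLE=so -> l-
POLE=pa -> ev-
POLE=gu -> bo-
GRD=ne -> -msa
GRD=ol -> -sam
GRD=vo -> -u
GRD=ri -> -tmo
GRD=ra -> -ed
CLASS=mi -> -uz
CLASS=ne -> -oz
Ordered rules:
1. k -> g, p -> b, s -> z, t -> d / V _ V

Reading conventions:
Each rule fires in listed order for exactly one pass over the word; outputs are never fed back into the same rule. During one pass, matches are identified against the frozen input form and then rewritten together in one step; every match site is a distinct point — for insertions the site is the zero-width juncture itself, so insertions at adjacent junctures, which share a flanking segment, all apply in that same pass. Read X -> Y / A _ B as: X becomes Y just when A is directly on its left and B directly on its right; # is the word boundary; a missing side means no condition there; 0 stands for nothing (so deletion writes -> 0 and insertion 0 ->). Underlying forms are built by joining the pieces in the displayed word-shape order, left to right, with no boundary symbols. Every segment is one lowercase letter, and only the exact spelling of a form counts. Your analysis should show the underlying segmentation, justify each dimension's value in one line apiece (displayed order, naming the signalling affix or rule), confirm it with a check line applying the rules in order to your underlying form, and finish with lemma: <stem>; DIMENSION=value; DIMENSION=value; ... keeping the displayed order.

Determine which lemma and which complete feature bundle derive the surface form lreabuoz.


underlying: l-reap-u-oz
POLE=so - signalled by the affix l-
GRD=vo - signalled by the affix -u
CLASS=ne - signalled by the affix -oz
check: lreapuoz -> lreabuoz
lemma: reap; POLE=so; GRD=vo; CLASS=ne


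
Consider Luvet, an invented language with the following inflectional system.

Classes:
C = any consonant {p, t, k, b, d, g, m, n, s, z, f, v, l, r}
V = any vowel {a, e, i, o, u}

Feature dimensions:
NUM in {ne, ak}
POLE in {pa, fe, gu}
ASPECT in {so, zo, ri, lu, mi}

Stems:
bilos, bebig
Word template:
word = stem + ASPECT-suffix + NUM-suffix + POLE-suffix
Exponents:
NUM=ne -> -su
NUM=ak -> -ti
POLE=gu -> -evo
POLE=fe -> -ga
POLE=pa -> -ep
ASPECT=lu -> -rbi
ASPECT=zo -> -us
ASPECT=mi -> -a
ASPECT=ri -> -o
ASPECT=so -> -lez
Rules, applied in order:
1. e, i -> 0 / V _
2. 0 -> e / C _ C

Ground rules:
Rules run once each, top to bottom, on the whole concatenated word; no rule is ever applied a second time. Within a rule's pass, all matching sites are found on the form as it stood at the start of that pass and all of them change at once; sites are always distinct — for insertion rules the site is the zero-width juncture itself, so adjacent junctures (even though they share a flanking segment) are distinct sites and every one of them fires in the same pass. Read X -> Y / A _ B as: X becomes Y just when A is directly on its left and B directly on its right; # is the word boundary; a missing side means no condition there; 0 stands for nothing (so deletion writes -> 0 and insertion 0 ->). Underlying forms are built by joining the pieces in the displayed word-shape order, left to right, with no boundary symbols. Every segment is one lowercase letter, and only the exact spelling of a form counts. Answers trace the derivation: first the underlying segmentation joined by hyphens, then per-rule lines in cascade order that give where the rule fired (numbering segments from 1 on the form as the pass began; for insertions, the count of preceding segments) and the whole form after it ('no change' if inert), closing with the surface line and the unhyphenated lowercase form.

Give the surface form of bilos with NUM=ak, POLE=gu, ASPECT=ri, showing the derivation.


underlying: bilos-o-ti-evo
1. e, i -> 0 / V _: fires at position(s) 9: bilosotivo
2. 0 -> e / C _ C: no change
surface: bilosotivo


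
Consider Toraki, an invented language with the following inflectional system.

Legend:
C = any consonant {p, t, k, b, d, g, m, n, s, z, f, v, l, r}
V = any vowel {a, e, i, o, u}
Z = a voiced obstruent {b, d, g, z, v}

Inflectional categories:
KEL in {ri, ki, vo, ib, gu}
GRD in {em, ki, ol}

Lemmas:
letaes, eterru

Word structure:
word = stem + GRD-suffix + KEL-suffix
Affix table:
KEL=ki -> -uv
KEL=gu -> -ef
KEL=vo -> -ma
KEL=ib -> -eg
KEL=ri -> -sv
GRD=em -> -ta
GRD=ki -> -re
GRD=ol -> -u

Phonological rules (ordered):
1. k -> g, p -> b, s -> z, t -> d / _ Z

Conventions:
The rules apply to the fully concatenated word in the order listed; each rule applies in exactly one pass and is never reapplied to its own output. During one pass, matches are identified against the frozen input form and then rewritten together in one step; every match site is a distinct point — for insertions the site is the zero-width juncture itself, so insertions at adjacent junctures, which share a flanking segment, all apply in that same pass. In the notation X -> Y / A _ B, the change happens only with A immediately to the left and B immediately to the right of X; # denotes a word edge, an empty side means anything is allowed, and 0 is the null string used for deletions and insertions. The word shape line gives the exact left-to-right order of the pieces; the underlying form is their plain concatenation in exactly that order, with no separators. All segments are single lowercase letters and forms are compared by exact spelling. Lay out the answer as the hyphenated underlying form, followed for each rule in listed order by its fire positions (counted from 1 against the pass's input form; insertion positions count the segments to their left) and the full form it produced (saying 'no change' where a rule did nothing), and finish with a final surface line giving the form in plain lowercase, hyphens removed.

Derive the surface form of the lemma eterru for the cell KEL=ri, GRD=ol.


underlying: eterru-u-sv
1. k -> g, p -> b, s -> z, t -> d / _ Z: fires at position(s) 8: eterruuzv
surface: eterruuzv


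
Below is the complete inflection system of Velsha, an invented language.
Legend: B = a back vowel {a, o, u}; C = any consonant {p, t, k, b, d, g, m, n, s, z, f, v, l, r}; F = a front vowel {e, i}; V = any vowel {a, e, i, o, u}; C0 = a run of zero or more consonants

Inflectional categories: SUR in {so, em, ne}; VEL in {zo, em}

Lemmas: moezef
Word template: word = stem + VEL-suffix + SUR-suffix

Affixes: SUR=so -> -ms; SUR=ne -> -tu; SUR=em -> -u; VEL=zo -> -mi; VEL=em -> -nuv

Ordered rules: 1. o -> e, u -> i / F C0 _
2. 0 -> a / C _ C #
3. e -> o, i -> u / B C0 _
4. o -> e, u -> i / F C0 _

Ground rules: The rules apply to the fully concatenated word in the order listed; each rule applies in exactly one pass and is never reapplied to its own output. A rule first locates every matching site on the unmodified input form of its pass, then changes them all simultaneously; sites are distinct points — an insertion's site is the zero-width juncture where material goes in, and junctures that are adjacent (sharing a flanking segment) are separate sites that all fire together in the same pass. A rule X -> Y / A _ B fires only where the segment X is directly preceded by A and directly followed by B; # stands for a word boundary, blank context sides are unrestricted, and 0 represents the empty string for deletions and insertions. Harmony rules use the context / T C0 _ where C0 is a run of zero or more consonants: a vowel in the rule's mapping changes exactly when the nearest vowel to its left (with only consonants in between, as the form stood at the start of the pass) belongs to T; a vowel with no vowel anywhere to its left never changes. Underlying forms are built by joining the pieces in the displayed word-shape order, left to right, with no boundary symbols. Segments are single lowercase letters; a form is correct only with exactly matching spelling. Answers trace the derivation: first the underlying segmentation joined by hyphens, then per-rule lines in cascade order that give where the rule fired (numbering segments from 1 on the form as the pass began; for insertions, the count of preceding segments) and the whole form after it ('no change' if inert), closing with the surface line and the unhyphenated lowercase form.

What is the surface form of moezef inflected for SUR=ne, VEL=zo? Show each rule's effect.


underlying: moezef-mi-tu
1. o -> e, u -> i / F C0 _: fires at position(s) 10: moezefmiti
2. 0 -> a / C _ C #: no change
3. e -> o, i -> u / B C0 _: fires at position(s) 3: moozefmiti
4. o -> e, u -> i / F C0 _: no change
surface: moozefmiti


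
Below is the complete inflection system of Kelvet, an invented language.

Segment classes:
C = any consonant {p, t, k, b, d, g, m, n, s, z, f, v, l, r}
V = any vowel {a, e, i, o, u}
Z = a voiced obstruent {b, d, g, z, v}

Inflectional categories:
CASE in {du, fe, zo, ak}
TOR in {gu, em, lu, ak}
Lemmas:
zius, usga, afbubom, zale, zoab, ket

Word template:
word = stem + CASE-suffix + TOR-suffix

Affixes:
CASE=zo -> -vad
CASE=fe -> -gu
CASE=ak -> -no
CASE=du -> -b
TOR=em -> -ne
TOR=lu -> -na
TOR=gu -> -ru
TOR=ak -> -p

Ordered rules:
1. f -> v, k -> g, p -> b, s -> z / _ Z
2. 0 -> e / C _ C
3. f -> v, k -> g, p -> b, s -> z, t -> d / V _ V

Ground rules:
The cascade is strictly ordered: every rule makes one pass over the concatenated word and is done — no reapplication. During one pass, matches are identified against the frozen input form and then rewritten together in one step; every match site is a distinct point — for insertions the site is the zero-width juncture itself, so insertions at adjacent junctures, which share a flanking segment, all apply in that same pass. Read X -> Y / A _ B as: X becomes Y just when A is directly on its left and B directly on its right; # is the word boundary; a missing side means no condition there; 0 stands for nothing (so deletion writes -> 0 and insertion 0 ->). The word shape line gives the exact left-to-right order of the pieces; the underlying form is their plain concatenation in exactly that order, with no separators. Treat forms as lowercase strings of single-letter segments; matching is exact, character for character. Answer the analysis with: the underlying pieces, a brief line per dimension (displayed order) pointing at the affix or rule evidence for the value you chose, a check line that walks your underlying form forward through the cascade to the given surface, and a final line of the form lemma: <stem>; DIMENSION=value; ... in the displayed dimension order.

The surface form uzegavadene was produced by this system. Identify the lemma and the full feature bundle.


underlying: usga-vad-ne
CASE=zo - signalled by the affix -vad
TOR=em - signalled by the affix -ne
check: usgavadne -> uzgavadne -> uzegavadene -> uzegavadene
lemma: usga; CASE=zo; TOR=em


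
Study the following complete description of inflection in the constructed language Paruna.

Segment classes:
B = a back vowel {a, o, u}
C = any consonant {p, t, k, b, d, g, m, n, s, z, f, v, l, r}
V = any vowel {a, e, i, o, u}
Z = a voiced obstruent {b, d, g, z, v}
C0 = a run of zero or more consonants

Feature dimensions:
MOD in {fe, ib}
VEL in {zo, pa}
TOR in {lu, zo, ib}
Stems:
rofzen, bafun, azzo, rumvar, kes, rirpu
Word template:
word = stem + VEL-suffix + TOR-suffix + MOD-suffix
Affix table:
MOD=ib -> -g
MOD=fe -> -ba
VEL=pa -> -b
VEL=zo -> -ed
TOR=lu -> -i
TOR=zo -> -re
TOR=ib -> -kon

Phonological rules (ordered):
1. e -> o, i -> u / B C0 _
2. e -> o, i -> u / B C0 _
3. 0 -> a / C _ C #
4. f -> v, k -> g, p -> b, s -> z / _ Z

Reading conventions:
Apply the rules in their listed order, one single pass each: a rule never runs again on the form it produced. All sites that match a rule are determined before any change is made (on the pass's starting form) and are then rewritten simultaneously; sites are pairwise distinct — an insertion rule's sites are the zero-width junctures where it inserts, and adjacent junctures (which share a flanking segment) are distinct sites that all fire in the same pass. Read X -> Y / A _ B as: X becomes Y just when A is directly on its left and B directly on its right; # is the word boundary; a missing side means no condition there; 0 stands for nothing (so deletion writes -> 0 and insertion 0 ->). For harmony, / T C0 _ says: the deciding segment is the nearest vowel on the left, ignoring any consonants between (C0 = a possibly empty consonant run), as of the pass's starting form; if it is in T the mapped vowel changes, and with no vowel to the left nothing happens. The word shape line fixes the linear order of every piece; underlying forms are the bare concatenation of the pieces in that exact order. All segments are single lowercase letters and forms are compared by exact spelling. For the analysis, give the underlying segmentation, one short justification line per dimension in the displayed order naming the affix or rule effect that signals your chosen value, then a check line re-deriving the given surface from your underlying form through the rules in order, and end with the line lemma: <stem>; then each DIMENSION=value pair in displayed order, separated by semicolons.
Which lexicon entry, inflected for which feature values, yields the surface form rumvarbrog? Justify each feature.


underlying: rumvar-b-re-g
MOD=ib - signalled by the affix -g
VEL=pa - signalled by the affix -b
TOR=zo - signalled by the affix -re
check: rumvarbreg -> rumvarbrog -> rumvarbrog -> rumvarbrog -> rumvarbrog
lemma: rumvar; MOD=ib; VEL=pa; TOR=zo


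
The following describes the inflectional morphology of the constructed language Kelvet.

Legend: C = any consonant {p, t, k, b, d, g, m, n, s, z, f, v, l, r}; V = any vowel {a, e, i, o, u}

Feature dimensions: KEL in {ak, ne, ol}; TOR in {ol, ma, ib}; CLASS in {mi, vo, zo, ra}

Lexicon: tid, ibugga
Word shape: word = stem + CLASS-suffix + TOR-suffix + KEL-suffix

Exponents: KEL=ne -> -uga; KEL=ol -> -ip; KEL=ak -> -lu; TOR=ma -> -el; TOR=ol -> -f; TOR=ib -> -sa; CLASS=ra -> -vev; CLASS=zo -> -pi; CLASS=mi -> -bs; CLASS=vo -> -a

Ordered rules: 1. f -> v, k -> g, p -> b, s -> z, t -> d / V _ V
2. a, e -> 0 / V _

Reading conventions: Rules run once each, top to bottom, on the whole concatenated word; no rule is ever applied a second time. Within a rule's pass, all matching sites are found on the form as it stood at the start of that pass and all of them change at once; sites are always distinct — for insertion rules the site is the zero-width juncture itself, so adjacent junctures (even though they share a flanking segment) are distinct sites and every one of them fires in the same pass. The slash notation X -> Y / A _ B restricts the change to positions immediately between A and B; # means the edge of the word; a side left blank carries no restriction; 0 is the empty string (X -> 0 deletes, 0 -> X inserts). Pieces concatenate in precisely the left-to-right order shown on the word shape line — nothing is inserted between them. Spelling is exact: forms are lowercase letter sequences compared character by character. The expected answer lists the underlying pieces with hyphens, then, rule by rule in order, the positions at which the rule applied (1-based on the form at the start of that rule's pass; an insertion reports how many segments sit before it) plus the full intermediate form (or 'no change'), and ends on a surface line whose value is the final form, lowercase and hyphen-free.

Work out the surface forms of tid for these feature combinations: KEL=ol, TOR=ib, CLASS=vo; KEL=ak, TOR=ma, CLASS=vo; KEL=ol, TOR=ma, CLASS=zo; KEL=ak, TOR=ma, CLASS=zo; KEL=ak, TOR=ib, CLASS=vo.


cell KEL=ol, TOR=ib, CLASS=vo:
underlying: tid-a-sa-ip
1. f -> v, k -> g, p -> b, s -> z, t -> d / V _ V: fires at position(s) 5: tidazaip
2. a, e -> 0 / V _: no change
surface: tidazaip

cell KEL=ak, TOR=ma, CLASS=vo:
underlying: tid-a-el-lu
1. f -> v, k -> g, p -> b, s -> z, t -> d / V _ V: no change
2. a, e -> 0 / V _: fires at position(s) 5: tidallu
surface: tidallu

cell KEL=ol, TOR=ma, CLASS=zo:
underlying: tid-pi-el-ip
1. f -> v, k -> g, p -> b, s -> z, t -> d / V _ V: no change
2. a, e -> 0 / V _: fires at position(s) 6: tidpilip
surface: tidpilip

cell KEL=ak, TOR=ma, CLASS=zo:
underlying: tid-pi-el-lu
1. f -> v, k -> g, p -> b, s -> z, t -> d / V _ V: no change
2. a, e -> 0 / V _: fires at position(s) 6: tidpillu
surface: tidpillu

cell KEL=ak, TOR=ib, CLASS=vo:
underlying: tid-a-sa-lu
1. f -> v, k -> g, p -> b, s -> z, t -> d / V _ V: fires at position(s) 5: tidazalu
2. a, e -> 0 / V _: no change
surface: tidazalu


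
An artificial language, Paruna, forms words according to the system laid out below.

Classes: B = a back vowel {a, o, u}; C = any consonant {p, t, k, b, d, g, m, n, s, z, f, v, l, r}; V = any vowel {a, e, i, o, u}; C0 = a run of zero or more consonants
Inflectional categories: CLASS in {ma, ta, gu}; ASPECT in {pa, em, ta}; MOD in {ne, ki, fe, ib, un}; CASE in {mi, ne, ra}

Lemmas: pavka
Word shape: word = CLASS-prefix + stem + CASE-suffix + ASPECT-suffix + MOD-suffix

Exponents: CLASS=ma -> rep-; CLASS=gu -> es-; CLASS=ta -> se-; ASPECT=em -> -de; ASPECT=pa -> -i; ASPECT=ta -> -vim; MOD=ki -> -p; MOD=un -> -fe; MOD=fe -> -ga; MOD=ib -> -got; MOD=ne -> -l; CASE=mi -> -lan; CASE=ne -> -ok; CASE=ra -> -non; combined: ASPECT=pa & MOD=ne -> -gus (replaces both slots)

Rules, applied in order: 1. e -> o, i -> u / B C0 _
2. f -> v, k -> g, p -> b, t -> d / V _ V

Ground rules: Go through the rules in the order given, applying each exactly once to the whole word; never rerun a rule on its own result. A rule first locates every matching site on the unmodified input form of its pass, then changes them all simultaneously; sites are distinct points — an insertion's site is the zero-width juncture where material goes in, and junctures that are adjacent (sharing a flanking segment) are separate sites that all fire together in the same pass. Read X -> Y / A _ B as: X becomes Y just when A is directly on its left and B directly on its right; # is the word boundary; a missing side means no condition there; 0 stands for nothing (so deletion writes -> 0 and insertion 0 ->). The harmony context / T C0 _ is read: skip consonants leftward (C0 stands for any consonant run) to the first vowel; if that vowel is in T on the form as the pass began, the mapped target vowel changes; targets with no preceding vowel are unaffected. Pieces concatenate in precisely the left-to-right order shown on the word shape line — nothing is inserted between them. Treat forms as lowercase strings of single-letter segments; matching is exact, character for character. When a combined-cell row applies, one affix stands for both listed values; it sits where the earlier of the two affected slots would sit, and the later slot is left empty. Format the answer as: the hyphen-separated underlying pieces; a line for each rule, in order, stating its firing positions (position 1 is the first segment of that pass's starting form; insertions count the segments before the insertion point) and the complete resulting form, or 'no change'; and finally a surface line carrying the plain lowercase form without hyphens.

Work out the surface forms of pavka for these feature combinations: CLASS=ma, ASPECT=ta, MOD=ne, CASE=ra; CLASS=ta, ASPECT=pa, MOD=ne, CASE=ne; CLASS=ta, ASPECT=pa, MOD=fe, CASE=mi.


cell CLASS=ma, ASPECT=ta, MOD=ne, CASE=ra:
underlying: rep-pavka-non-vim-l
1. e -> o, i -> u / B C0 _: fires at position(s) 13: reppavkanonvuml
2. f -> v, k -> g, p -> b, t -> d / V _ V: no change
surface: reppavkanonvuml

cell CLASS=ta, ASPECT=pa, MOD=ne, CASE=ne:
underlying: se-pavka-ok-gus
1. e -> o, i -> u / B C0 _: no change
2. f -> v, k -> g, p -> b, t -> d / V _ V: fires at position(s) 3: sebavkaokgus
surface: sebavkaokgus

cell CLASS=ta, ASPECT=pa, MOD=fe, CASE=mi:
underlying: se-pavka-lan-i-ga
1. e -> o, i -> u / B C0 _: fires at position(s) 11: sepavkalanuga
2. f -> v, k -> g, p -> b, t -> d / V _ V: fires at position(s) 3: sebavkalanuga
surface: sebavkalanuga


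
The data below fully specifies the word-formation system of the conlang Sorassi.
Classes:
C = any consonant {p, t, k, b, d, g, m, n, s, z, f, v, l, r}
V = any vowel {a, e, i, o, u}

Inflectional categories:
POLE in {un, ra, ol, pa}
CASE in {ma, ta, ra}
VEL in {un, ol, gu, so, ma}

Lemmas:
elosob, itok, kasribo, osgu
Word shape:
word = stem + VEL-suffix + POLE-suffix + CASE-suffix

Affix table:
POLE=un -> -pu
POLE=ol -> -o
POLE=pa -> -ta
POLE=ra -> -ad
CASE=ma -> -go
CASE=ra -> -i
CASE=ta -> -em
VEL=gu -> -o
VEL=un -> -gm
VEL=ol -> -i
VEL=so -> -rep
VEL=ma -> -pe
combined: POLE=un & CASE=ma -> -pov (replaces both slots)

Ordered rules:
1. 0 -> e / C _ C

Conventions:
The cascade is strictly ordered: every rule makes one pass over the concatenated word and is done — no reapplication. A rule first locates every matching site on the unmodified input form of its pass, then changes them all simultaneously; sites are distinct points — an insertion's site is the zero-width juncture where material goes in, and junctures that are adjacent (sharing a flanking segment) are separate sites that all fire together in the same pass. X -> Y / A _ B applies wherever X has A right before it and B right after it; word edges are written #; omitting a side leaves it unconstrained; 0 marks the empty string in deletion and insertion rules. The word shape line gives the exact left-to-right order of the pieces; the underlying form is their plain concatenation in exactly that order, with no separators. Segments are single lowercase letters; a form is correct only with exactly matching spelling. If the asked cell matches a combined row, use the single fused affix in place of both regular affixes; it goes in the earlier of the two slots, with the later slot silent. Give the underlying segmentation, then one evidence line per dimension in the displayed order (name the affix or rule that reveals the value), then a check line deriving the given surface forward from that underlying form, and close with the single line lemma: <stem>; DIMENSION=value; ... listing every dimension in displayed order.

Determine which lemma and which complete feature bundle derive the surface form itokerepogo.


underlying: itok-rep-o-go
POLE=ol - signalled by the affix -o
CASE=ma - signalled by the affix -go
VEL=so - signalled by the affix -rep
check: itokrepogo -> itokerepogo
lemma: itok; POLE=ol; CASE=ma; VEL=so


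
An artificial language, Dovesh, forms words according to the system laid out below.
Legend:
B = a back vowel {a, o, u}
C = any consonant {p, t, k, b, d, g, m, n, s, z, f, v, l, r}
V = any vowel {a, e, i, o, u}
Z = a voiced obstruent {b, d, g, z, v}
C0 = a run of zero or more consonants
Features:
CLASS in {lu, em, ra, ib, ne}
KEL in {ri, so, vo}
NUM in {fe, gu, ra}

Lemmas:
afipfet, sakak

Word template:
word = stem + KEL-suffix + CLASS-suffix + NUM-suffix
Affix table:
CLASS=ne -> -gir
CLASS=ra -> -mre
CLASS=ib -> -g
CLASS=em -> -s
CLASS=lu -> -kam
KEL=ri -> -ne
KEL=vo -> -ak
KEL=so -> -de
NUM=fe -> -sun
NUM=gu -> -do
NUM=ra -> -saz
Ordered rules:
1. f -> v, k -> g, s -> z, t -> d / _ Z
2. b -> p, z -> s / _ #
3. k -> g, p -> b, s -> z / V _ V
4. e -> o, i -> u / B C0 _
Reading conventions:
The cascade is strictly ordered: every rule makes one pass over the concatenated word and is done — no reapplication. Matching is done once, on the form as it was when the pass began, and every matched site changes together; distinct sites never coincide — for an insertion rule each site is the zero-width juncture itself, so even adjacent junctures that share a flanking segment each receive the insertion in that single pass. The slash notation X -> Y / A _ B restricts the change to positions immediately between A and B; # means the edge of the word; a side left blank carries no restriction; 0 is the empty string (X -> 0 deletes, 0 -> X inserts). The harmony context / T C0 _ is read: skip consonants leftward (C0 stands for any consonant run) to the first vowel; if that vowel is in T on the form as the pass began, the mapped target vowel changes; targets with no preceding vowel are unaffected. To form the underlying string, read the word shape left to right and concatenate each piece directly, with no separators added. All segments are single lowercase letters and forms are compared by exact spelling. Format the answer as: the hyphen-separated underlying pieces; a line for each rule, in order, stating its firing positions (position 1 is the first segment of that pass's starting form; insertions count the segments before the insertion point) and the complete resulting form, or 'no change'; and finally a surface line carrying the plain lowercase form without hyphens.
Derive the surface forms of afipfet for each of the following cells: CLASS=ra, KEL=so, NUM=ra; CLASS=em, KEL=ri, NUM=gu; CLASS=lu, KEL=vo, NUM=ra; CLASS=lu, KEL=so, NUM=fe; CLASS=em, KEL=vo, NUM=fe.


cell CLASS=ra, KEL=so, NUM=ra:
underlying: afipfet-de-mre-saz
1. f -> v, k -> g, s -> z, t -> d / _ Z: fires at position(s) 7: afipfeddemresaz
2. b -> p, z -> s / _ #: fires at position(s) 15: afipfeddemresas
3. k -> g, p -> b, s -> z / V _ V: fires at position(s) 13: afipfeddemrezas
4. e -> o, i -> u / B C0 _: fires at position(s) 3: afupfeddemrezas
surface: afupfeddemrezas

cell CLASS=em, KEL=ri, NUM=gu:
underlying: afipfet-ne-s-do
1. f -> v, k -> g, s -> z, t -> d / _ Z: fires at position(s) 10: afipfetnezdo
2. b -> p, z -> s / _ #: no change
3. k -> g, p -> b, s -> z / V _ V: no change
4. e -> o, i -> u / B C0 _: fires at position(s) 3: afupfetnezdo
surface: afupfetnezdo

cell CLASS=lu, KEL=vo, NUM=ra:
underlying: afipfet-ak-kam-saz
1. f -> v, k -> g, s -> z, t -> d / _ Z: no change
2. b -> p, z -> s / _ #: fires at position(s) 15: afipfetakkamsas
3. k -> g, p -> b, s -> z / V _ V: no change
4. e -> o, i -> u / B C0 _: fires at position(s) 3: afupfetakkamsas
surface: afupfetakkamsas

cell CLASS=lu, KEL=so, NUM=fe:
underlying: afipfet-de-kam-sun
1. f -> v, k -> g, s -> z, t -> d / _ Z: fires at position(s) 7: afipfeddekamsun
2. b -> p, z -> s / _ #: no change
3. k -> g, p -> b, s -> z / V _ V: fires at position(s) 10: afipfeddegamsun
4. e -> o, i -> u / B C0 _: fires at position(s) 3: afupfeddegamsun
surface: afupfeddegamsun

cell CLASS=em, KEL=vo, NUM=fe:
underlying: afipfet-ak-s-sun
1. f -> v, k -> g, s -> z, t -> d / _ Z: no change
2. b -> p, z -> s / _ #: no change
3. k -> g, p -> b, s -> z / V _ V: no change
4. e -> o, i -> u / B C0 _: fires at position(s) 3: afupfetakssun
surface: afupfetakssun


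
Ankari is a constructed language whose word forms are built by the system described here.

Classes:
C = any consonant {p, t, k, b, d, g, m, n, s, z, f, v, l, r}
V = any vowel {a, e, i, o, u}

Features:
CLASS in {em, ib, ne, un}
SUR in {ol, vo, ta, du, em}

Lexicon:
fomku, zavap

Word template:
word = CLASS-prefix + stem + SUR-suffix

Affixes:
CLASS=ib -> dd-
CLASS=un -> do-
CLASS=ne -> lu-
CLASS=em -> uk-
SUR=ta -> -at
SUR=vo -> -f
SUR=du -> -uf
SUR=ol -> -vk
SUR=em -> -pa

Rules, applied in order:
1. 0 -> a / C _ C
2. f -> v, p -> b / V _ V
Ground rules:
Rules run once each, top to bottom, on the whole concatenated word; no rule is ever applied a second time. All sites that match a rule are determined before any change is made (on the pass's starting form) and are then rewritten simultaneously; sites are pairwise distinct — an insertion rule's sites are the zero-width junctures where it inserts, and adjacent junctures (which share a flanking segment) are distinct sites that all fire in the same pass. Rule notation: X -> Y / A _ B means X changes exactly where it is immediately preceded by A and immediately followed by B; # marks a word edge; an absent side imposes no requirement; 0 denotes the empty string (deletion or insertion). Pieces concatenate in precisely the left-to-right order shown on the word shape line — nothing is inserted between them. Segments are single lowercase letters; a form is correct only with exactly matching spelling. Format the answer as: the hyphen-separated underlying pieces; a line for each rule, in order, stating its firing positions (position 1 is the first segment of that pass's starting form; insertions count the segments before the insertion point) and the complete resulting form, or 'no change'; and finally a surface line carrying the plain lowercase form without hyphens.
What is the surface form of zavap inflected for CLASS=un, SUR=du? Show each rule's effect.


underlying: do-zavap-uf
1. 0 -> a / C _ C: no change
2. f -> v, p -> b / V _ V: fires at position(s) 7: dozavabuf
surface: dozavabuf


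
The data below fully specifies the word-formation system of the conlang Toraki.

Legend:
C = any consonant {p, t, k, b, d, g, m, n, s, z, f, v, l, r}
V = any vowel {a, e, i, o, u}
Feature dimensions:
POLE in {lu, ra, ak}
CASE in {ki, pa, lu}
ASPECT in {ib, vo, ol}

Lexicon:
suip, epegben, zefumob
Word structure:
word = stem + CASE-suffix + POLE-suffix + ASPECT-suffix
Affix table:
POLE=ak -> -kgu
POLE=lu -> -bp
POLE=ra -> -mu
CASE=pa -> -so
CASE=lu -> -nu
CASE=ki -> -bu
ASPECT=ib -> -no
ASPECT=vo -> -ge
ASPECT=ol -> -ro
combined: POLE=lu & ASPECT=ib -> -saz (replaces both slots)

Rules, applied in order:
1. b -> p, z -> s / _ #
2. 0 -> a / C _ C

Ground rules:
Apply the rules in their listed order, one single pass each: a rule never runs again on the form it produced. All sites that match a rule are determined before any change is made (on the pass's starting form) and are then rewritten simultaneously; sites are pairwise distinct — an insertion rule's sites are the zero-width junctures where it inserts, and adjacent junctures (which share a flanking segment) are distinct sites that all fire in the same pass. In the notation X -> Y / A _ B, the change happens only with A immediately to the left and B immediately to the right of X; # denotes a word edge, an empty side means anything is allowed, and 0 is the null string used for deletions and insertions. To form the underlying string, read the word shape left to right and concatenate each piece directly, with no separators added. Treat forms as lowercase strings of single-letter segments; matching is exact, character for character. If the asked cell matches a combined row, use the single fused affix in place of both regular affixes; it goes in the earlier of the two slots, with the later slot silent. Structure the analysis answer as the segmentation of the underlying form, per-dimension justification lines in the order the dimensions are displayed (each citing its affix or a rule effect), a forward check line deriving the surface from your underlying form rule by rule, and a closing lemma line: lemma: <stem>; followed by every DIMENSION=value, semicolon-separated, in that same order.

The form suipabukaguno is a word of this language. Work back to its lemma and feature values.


underlying: suip-bu-kgu-no
POLE=ak - signalled by the affix -kgu
CASE=ki - signalled by the affix -bu
ASPECT=ib - signalled by the affix -no
check: suipbukguno -> suipbukguno -> suipabukaguno
lemma: suip; POLE=ak; CASE=ki; ASPECT=ib


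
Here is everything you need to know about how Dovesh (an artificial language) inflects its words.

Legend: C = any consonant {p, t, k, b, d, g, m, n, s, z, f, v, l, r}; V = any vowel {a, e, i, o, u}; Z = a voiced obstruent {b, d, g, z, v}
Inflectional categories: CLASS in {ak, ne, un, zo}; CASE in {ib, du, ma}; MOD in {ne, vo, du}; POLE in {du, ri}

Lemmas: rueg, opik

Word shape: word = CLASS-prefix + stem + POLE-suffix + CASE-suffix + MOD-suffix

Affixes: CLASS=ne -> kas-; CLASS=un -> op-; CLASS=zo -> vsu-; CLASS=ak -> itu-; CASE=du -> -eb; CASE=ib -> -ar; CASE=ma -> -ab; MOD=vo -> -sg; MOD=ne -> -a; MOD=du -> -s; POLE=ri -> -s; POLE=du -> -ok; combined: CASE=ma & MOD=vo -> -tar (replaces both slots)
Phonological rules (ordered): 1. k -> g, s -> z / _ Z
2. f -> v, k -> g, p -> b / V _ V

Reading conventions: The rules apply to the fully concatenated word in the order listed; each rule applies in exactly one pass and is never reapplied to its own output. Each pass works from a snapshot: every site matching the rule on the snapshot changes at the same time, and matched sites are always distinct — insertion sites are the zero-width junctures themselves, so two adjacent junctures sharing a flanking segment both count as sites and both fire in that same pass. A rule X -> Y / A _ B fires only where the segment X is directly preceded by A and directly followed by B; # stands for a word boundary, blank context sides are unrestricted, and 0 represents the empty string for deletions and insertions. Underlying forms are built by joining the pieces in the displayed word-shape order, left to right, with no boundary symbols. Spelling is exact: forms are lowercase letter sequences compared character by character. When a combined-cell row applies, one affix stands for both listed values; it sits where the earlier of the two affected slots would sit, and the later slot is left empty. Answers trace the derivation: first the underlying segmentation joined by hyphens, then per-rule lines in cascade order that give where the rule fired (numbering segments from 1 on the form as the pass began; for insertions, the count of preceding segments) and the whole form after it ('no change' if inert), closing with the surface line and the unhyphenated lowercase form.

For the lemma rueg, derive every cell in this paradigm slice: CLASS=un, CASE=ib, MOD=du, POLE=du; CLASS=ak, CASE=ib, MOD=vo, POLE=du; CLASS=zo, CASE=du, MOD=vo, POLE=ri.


cell CLASS=un, CASE=ib, MOD=du, POLE=du:
underlying: op-rueg-ok-ar-s
1. k -> g, s -> z / _ Z: no change
2. f -> v, k -> g, p -> b / V _ V: fires at position(s) 8: opruegogars
surface: opruegogars

cell CLASS=ak, CASE=ib, MOD=vo, POLE=du:
underlying: itu-rueg-ok-ar-sg
1. k -> g, s -> z / _ Z: fires at position(s) 12: ituruegokarzg
2. f -> v, k -> g, p -> b / V _ V: fires at position(s) 9: ituruegogarzg
surface: ituruegogarzg

cell CLASS=zo, CASE=du, MOD=vo, POLE=ri:
underlying: vsu-rueg-s-eb-sg
1. k -> g, s -> z / _ Z: fires at position(s) 11: vsuruegsebzg
2. f -> v, k -> g, p -> b / V _ V: no change
surface: vsuruegsebzg


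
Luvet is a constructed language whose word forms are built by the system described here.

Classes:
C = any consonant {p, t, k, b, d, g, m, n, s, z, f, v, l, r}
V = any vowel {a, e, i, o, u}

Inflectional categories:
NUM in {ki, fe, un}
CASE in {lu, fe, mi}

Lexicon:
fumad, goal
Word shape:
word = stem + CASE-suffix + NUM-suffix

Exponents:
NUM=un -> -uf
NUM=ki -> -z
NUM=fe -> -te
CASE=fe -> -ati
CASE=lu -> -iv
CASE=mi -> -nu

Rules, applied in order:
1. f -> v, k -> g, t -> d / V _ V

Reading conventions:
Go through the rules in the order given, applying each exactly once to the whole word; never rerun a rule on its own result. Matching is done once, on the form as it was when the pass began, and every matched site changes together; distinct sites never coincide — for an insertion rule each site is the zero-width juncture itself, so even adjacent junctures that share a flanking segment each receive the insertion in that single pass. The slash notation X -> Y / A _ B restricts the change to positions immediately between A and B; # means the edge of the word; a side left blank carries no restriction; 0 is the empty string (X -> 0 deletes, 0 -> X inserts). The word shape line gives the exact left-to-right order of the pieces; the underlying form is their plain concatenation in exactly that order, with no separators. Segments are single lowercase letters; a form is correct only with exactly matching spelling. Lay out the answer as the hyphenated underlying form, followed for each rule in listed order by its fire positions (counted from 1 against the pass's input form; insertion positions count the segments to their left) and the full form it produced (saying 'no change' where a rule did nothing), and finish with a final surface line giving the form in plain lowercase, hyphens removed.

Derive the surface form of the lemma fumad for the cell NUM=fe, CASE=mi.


underlying: fumad-nu-te
1. f -> v, k -> g, t -> d / V _ V: fires at position(s) 8: fumadnude
surface: fumadnude


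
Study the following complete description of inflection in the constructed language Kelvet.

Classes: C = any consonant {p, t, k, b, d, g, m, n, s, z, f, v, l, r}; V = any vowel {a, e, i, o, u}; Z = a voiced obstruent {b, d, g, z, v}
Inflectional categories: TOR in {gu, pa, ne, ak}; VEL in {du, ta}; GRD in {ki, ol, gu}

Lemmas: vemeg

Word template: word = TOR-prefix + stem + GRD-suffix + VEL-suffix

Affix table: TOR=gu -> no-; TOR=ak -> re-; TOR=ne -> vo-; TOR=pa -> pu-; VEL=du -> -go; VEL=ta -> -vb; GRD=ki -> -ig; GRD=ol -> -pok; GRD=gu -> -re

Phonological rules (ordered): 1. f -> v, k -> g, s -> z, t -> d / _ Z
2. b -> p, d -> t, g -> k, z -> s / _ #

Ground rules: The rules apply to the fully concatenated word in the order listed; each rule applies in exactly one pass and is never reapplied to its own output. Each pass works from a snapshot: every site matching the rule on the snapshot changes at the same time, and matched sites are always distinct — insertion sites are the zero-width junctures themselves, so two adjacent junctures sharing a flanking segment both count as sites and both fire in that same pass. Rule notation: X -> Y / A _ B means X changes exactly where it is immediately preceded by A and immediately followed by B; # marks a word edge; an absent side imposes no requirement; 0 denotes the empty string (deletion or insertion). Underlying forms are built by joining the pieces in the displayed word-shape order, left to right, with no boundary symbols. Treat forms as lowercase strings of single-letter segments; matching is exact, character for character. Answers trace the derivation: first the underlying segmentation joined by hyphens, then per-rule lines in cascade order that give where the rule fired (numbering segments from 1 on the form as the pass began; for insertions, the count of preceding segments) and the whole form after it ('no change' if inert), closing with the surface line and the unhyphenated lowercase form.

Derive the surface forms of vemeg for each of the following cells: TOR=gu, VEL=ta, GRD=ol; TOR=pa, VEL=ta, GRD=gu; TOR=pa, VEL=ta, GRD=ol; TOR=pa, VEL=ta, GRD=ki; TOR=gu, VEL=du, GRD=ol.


cell TOR=gu, VEL=ta, GRD=ol:
underlying: no-vemeg-pok-vb
1. f -> v, k -> g, s -> z, t -> d / _ Z: fires at position(s) 10: novemegpogvb
2. b -> p, d -> t, g -> k, z -> s / _ #: fires at position(s) 12: novemegpogvp
surface: novemegpogvp

cell TOR=pa, VEL=ta, GRD=gu:
underlying: pu-vemeg-re-vb
1. f -> v, k -> g, s -> z, t -> d / _ Z: no change
2. b -> p, d -> t, g -> k, z -> s / _ #: fires at position(s) 11: puvemegrevp
surface: puvemegrevp

cell TOR=pa, VEL=ta, GRD=ol:
underlying: pu-vemeg-pok-vb
1. f -> v, k -> g, s -> z, t -> d / _ Z: fires at position(s) 10: puvemegpogvb
2. b -> p, d -> t, g -> k, z -> s / _ #: fires at position(s) 12: puvemegpogvp
surface: puvemegpogvp

cell TOR=pa, VEL=ta, GRD=ki:
underlying: pu-vemeg-ig-vb
1. f -> v, k -> g, s -> z, t -> d / _ Z: no change
2. b -> p, d -> t, g -> k, z -> s / _ #: fires at position(s) 11: puvemegigvp
surface: puvemegigvp

cell TOR=gu, VEL=du, GRD=ol:
underlying: no-vemeg-pok-go
1. f -> v, k -> g, s -> z, t -> d / _ Z: fires at position(s) 10: novemegpoggo
2. b -> p, d -> t, g -> k, z -> s / _ #: no change
surface: novemegpoggo


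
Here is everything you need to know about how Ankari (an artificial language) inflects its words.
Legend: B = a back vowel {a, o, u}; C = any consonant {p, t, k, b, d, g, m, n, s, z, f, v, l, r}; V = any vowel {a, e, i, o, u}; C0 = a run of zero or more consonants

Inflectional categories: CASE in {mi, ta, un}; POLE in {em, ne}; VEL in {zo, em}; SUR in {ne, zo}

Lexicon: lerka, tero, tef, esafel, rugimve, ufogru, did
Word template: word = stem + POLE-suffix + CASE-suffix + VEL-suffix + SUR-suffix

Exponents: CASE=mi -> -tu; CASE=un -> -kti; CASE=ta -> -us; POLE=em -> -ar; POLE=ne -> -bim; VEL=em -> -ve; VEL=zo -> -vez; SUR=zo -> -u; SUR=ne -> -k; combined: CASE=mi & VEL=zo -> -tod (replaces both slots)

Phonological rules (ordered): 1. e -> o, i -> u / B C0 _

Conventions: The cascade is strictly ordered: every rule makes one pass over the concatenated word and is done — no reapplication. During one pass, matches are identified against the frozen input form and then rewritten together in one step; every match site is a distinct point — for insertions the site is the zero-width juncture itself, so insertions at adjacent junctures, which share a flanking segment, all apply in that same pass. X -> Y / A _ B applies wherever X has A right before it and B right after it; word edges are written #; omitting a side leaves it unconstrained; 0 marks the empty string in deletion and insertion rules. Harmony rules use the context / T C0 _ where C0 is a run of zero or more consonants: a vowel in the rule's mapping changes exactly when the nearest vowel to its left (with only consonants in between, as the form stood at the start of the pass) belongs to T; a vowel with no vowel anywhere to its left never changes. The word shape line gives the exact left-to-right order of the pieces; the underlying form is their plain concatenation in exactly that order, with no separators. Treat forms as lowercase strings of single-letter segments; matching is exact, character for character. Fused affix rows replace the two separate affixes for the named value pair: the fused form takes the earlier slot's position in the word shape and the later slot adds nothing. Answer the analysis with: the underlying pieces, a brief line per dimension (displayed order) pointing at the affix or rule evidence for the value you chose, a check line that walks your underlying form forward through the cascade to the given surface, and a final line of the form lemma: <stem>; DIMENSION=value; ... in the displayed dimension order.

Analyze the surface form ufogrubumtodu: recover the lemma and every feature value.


underlying: ufogru-bim-tod-u
CASE=mi - signalled by the combined affix row
POLE=ne - signalled by the affix -bim
VEL=zo - signalled by the combined affix row
SUR=zo - signalled by the affix -u
check: ufogrubimtodu -> ufogrubumtodu
lemma: ufogru; CASE=mi; POLE=ne; VEL=zo; SUR=zo
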